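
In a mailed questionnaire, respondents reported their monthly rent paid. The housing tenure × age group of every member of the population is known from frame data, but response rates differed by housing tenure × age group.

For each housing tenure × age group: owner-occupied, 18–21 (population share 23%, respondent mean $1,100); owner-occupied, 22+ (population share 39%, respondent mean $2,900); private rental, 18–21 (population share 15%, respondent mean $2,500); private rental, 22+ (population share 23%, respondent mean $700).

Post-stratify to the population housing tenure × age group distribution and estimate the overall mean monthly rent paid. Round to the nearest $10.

$1,920

Reweight to the known housing tenure × age group distribution:
  owner-occupied, 18–21: 0.23 × 1100 = 253
  owner-occupied, 22+: 0.39 × 2900 = 1131
  private rental, 18–21: 0.15 × 2500 = 375
  private rental, 22+: 0.23 × 700 = 161
Post-stratified estimate = 1920 → $1,920.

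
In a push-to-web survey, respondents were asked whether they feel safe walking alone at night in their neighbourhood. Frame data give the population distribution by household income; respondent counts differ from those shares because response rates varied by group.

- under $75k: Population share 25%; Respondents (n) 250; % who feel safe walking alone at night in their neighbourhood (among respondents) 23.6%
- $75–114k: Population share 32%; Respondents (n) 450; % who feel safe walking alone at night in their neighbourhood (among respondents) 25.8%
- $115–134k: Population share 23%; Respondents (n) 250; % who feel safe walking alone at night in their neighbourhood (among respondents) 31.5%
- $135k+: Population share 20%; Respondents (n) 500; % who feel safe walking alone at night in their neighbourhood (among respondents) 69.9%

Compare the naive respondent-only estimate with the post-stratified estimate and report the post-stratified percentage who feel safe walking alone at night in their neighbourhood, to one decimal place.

35.4%

Naive respondent-only estimate (weights = respondent counts):
  (250/1450)×23.6 + (450/1450)×25.8 + (250/1450)×31.5 + (500/1450)×69.9 = 41.6103%
Post-stratifying to population shares instead:
  0.25×23.6 + 0.32×25.8 + 0.23×31.5 + 0.2×69.9 = 35.381%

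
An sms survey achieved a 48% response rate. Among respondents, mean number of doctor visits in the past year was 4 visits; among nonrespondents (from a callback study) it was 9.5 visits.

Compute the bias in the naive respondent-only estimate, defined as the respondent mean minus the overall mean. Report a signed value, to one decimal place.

-2.9

Nonresponse fraction = 1 − 0.48 = 0.52.
Bias = (nonresponse fraction) × (respondent mean − nonrespondent mean)
     = 0.52 × (4 − 9.5) = 0.52 × -5.5 = -2.86.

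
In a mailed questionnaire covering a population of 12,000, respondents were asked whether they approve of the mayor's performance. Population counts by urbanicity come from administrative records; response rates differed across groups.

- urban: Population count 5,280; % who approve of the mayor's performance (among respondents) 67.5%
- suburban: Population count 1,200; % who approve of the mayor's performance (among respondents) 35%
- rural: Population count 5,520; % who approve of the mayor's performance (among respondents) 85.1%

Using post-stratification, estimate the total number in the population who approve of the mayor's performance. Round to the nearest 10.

Each cell contributes its population count × the respondent rate:
  urban: 5,280 × 67.5% = 3564
  suburban: 1,200 × 35% = 420
  rural: 5,520 × 85.1% = 4697.52
Estimated total = 8681.52 → 8,680.

8,680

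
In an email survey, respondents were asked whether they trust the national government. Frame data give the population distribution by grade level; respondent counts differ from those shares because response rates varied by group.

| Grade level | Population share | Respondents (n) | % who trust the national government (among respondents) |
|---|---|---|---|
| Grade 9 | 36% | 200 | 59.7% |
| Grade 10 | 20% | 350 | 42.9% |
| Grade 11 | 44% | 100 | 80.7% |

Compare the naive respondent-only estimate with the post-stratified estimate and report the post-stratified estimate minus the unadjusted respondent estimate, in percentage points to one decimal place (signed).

+11.7 percentage points

Without adjustment, the pooled respondent share is:
  (200/650)×59.7 + (350/650)×42.9 + (100/650)×80.7 = 53.8846%
Post-stratified estimate weights by population shares:
  0.36×59.7 + 0.2×42.9 + 0.44×80.7 = 65.58%
Difference = 65.58 − 53.8846 = 11.6954 pp.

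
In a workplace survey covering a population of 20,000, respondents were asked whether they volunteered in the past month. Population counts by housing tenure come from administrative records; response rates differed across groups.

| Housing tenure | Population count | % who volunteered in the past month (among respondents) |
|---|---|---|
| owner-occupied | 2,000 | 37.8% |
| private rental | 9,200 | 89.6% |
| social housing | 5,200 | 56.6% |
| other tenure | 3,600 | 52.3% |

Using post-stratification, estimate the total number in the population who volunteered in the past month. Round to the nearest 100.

Estimated count per cell = population count × respondent percentage:
  owner-occupied: 2,000 × 37.8% = 756
  private rental: 9,200 × 89.6% = 8243.2
  social housing: 5,200 × 56.6% = 2943.2
  other tenure: 3,600 × 52.3% = 1882.8
Estimated total = 13825.2 → 13,800.

13,800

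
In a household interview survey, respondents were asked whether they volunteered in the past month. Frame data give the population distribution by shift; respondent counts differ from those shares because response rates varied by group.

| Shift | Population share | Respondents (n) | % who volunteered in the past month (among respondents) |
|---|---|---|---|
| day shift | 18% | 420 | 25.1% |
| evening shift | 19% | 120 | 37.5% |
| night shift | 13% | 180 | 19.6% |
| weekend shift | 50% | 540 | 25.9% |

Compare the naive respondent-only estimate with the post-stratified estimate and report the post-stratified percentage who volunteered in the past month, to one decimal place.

Unadjusted (pooled respondent) estimate weights by respondent counts:
  (420/1260)×25.1 + (120/1260)×37.5 + (180/1260)×19.6 + (540/1260)×25.9 = 25.8381%
Post-stratifying to population shares instead:
  0.18×25.1 + 0.19×37.5 + 0.13×19.6 + 0.5×25.9 = 27.141%

27.1%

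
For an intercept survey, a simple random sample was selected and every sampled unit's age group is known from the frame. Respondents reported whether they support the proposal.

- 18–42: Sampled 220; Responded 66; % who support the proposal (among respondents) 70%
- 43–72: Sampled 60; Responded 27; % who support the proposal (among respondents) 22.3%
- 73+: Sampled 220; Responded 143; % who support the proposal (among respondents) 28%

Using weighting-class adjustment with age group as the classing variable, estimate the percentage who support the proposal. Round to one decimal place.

45.8%

Response rates by class: 18–42 66/220 = 30%, 43–72 27/60 = 45%, 73+ 143/220 = 65%.
With weight = n_sampled/n_responded per class, the weighted class total is n_sampled:
  18–42: 220 × 70 = 15,400
  43–72: 60 × 22.3 = 1338
  73+: 220 × 28 = 6160
Adjusted estimate = 22,898 / 500 = 45.796 → 45.8%.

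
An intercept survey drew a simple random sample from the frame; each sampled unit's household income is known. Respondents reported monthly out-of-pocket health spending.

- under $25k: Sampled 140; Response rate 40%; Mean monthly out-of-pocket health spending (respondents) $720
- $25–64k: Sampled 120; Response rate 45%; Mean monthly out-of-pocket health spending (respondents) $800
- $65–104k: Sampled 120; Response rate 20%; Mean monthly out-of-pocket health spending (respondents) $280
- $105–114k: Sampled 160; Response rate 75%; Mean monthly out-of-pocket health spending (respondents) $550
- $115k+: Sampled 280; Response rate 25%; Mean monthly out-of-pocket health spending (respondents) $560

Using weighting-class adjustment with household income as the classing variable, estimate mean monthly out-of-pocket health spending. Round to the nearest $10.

$580

Inverse-response-rate weighting restores each class to its sampled count, so class totals weight by n_sampled:
  under $25k: 140 × 720 = 100,800
  $25–64k: 120 × 800 = 96,000
  $65–104k: 120 × 280 = 33,600
  $105–114k: 160 × 550 = 88,000
  $115k+: 280 × 560 = 156,800
Adjusted estimate = 475,200 / 820 = 579.512 → $580.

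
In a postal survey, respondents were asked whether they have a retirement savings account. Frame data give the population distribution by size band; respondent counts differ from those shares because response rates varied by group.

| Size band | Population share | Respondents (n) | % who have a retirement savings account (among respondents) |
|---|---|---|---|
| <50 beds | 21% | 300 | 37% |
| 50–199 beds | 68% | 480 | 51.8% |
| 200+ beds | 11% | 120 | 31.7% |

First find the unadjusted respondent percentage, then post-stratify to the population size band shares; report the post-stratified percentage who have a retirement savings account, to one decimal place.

46.5%

Unadjusted (pooled respondent) estimate weights by respondent counts:
  (300/900)×37 + (480/900)×51.8 + (120/900)×31.7 = 44.1867%
Post-stratified estimate weights by population shares:
  0.21×37 + 0.68×51.8 + 0.11×31.7 = 46.481%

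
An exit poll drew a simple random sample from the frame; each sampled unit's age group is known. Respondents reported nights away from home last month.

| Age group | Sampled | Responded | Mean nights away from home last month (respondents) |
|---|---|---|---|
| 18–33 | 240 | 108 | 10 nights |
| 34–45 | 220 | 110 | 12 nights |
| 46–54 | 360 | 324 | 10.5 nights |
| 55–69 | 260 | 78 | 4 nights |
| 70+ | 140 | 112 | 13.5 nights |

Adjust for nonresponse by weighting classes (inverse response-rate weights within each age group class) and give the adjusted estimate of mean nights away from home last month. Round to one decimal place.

9.6

Response rates by class: 18–33 108/240 = 45%, 34–45 110/220 = 50%, 46–54 324/360 = 90%, 55–69 78/260 = 30%, 70+ 112/140 = 80%.
Each respondent's weight = sampled/responded in their class; summing within a class gives n_sampled, so:
  18–33: 240 × 10 = 2400
  34–45: 220 × 12 = 2640
  46–54: 360 × 10.5 = 3780
  55–69: 260 × 4 = 1040
  70+: 140 × 13.5 = 1890
Adjusted estimate = 11,750 / 1,220 = 9.63115 → 9.6.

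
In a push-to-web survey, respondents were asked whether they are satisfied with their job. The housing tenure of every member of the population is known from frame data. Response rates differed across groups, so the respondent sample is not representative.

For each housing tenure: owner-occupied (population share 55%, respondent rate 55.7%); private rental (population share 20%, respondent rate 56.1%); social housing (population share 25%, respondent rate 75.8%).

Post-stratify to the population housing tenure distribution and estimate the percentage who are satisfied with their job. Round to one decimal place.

60.8%

Weight each group's respondent value by its population share:
  owner-occupied: 0.55 × 55.7 = 30.635
  private rental: 0.2 × 56.1 = 11.22
  social housing: 0.25 × 75.8 = 18.95
Post-stratified estimate = 60.805 → 60.8%.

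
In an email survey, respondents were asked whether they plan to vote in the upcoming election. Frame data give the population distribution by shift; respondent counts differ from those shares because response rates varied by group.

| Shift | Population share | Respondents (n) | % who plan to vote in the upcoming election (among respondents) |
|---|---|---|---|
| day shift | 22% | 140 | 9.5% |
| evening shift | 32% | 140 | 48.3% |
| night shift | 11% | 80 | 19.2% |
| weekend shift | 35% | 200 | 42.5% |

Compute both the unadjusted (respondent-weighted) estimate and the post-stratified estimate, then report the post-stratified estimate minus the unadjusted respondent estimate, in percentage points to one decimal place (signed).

+2.2 percentage points

Without adjustment, the pooled respondent share is:
  (140/560)×9.5 + (140/560)×48.3 + (80/560)×19.2 + (200/560)×42.5 = 32.3714%
Post-stratified estimate weights by population shares:
  0.22×9.5 + 0.32×48.3 + 0.11×19.2 + 0.35×42.5 = 34.533%
Difference = 34.533 − 32.3714 = 2.1616 pp.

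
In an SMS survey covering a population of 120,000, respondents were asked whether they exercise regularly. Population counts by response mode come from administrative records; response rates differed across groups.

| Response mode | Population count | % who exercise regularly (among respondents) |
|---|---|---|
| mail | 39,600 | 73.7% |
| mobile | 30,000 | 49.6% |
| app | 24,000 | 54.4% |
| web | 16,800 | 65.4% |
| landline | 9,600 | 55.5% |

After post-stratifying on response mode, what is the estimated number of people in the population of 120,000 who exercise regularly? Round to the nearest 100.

73,400

Each cell contributes its population count × the respondent rate:
  mail: 39,600 × 73.7% = 29185.2
  mobile: 30,000 × 49.6% = 14,880
  app: 24,000 × 54.4% = 13,056
  web: 16,800 × 65.4% = 10987.2
  landline: 9,600 × 55.5% = 5328
Estimated total = 73436.4 → 73,400.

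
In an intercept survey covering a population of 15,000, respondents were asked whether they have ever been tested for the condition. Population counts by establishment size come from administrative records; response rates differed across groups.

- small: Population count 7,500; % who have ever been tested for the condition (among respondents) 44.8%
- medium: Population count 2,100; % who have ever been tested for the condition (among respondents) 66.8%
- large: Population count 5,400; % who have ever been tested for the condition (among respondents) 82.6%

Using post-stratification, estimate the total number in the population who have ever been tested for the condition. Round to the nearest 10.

Each cell contributes its population count × the respondent rate:
  small: 7,500 × 44.8% = 3360
  medium: 2,100 × 66.8% = 1402.8
  large: 5,400 × 82.6% = 4460.4
Estimated total = 9223.2 → 9,220.

9,220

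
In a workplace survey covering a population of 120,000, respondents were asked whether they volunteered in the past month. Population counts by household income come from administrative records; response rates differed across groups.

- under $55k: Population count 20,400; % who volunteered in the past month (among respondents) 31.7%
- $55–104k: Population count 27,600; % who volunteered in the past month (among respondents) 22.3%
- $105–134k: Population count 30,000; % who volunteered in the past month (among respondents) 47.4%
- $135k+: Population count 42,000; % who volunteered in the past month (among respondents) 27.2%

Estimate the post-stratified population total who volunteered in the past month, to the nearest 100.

38,300

Estimated count per cell = population count × respondent percentage:
  under $55k: 20,400 × 31.7% = 6466.8
  $55–104k: 27,600 × 22.3% = 6154.8
  $105–134k: 30,000 × 47.4% = 14,220
  $135k+: 42,000 × 27.2% = 11,424
Estimated total = 38265.6 → 38,300.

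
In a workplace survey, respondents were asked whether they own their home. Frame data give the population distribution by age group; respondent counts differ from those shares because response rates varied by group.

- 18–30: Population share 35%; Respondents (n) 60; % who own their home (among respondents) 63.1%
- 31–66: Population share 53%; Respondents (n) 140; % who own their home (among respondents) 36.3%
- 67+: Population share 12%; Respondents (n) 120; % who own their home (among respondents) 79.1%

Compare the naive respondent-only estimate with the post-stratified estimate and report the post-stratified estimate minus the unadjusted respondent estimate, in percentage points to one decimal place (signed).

Unadjusted (pooled respondent) estimate weights by respondent counts:
  (60/320)×63.1 + (140/320)×36.3 + (120/320)×79.1 = 57.375%
Post-stratified estimate weights by population shares:
  0.35×63.1 + 0.53×36.3 + 0.12×79.1 = 50.816%
Difference = 50.816 − 57.375 = -6.559 pp.

-6.6 percentage points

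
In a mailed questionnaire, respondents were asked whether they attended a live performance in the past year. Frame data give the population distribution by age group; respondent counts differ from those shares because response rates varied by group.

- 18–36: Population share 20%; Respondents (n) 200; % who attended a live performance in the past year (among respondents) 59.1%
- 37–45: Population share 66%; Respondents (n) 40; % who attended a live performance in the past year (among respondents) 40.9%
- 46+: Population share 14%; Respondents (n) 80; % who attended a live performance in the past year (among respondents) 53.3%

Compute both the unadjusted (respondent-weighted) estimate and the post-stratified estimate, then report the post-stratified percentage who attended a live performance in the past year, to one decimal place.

46.3%

Naive respondent-only estimate (weights = respondent counts):
  (200/320)×59.1 + (40/320)×40.9 + (80/320)×53.3 = 55.375%
Post-stratifying to population shares instead:
  0.2×59.1 + 0.66×40.9 + 0.14×53.3 = 46.276%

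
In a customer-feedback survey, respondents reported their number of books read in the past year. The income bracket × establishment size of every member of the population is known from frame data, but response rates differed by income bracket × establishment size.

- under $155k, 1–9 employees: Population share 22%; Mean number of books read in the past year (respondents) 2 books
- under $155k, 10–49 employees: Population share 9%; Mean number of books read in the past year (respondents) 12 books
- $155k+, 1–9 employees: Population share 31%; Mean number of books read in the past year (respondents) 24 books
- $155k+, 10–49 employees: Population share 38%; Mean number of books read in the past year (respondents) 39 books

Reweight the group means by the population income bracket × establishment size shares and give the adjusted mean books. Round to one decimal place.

23.8

Each cell contributes population-share × respondent value:
  under $155k, 1–9 employees: 0.22 × 2 = 0.44
  under $155k, 10–49 employees: 0.09 × 12 = 1.08
  $155k+, 1–9 employees: 0.31 × 24 = 7.44
  $155k+, 10–49 employees: 0.38 × 39 = 14.82
Post-stratified estimate = 23.78 → 23.8.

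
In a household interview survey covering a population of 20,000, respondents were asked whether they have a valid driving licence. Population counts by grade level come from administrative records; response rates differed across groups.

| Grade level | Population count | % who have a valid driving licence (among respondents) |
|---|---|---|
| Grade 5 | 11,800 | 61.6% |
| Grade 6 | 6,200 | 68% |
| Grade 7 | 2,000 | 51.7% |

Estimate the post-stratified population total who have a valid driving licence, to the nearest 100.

12,500

Apply each group's respondent rate to its population count:
  Grade 5: 11,800 × 61.6% = 7268.8
  Grade 6: 6,200 × 68% = 4216
  Grade 7: 2,000 × 51.7% = 1034
Estimated total = 12518.8 → 12,500.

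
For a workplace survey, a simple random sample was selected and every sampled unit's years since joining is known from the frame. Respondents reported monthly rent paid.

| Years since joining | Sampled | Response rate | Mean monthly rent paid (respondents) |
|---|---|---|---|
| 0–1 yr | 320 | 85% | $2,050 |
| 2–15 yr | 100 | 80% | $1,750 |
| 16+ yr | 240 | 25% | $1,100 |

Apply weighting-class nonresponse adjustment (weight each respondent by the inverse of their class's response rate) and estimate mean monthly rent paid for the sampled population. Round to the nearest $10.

$1,660

Each respondent's weight = sampled/responded in their class; summing within a class gives n_sampled, so:
  0–1 yr: 320 × 2050 = 656,000
  2–15 yr: 100 × 1750 = 175,000
  16+ yr: 240 × 1100 = 264,000
Adjusted estimate = 1,095,000 / 660 = 1659.09 → $1,660.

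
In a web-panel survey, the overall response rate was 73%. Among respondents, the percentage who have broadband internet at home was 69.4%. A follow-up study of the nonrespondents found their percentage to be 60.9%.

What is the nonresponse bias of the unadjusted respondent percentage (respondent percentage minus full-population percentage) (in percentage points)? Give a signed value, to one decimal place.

+2.3 percentage points

Nonresponse fraction = 1 − 0.73 = 0.27.
Bias = (nonresponse fraction) × (respondent percentage − nonrespondent percentage)
     = 0.27 × (69.4 − 60.9) = 0.27 × 8.5 = 2.295.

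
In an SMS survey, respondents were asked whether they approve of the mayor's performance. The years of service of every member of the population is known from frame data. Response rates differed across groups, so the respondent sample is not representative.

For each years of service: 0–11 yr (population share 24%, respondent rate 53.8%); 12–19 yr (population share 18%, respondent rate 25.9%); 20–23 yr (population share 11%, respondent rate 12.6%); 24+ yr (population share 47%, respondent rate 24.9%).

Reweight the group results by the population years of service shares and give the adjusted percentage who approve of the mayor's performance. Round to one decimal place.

30.7%

Weight each group's respondent value by its population share:
  0–11 yr: 0.24 × 53.8 = 12.912
  12–19 yr: 0.18 × 25.9 = 4.662
  20–23 yr: 0.11 × 12.6 = 1.386
  24+ yr: 0.47 × 24.9 = 11.703
Post-stratified estimate = 30.663 → 30.7%.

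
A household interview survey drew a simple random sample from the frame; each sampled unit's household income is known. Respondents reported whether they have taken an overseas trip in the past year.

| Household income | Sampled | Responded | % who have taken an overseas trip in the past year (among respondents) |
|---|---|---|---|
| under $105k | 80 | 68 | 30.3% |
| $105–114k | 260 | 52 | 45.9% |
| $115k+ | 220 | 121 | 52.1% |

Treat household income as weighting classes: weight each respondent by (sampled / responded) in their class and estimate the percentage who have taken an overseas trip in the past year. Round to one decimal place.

46.1%

Class response rates: under $105k 68/80 = 85%, $105–114k 52/260 = 20%, $115k+ 121/220 = 55%.
Weighting each respondent by the inverse class response rate inflates each class back to its sampled size, so the class weight is n_sampled:
  under $105k: 80 × 30.3 = 2424
  $105–114k: 260 × 45.9 = 11,934
  $115k+: 220 × 52.1 = 11,462
Adjusted estimate = 25,820 / 560 = 46.1071 → 46.1%.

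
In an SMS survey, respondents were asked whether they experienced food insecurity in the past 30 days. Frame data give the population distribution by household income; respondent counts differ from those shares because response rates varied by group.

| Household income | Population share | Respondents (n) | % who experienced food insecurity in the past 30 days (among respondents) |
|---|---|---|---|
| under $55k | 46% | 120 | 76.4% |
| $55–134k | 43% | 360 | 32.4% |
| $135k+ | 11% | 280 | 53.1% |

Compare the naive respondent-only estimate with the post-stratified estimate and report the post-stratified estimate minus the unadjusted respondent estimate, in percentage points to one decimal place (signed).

Without adjustment, the pooled respondent share is:
  (120/760)×76.4 + (360/760)×32.4 + (280/760)×53.1 = 46.9737%
Post-stratifying to population shares instead:
  0.46×76.4 + 0.43×32.4 + 0.11×53.1 = 54.917%
Difference = 54.917 − 46.9737 = 7.9433 pp.

+7.9 percentage points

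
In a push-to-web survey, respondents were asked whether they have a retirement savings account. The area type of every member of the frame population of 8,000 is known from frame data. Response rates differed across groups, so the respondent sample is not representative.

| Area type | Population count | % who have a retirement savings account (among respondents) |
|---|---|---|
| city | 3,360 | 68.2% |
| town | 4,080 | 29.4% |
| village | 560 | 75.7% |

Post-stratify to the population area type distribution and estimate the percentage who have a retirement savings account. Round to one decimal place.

48.9%

Each cell contributes population-share × respondent value:
  city: (3,360/8,000) × 68.2 = 28.644
  town: (4,080/8,000) × 29.4 = 14.994
  village: (560/8,000) × 75.7 = 5.299
Post-stratified estimate = 48.937 → 48.9%.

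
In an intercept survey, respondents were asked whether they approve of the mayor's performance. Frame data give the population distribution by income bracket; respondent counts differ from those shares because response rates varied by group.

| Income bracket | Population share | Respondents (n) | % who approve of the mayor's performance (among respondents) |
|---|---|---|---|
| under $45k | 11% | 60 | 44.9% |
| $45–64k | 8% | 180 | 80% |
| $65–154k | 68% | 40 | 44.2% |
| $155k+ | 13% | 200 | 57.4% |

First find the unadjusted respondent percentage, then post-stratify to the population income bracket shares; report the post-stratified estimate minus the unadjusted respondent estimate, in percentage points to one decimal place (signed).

-14.4 percentage points

Naive respondent-only estimate (weights = respondent counts):
  (60/480)×44.9 + (180/480)×80 + (40/480)×44.2 + (200/480)×57.4 = 63.2125%
Post-stratifying to population shares instead:
  0.11×44.9 + 0.08×80 + 0.68×44.2 + 0.13×57.4 = 48.857%
Difference = 48.857 − 63.2125 = -14.3555 pp.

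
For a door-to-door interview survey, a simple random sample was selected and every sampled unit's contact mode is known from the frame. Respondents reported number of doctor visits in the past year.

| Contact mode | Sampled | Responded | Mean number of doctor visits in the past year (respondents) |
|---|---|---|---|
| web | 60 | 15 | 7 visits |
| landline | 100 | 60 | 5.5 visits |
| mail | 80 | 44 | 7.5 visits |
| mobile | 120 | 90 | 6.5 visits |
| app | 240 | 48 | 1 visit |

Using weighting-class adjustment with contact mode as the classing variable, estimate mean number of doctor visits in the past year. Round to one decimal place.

Class response rates: web 15/60 = 25%, landline 60/100 = 60%, mail 44/80 = 55%, mobile 90/120 = 75%, app 48/240 = 20%.
With weight = n_sampled/n_responded per class, the weighted class total is n_sampled:
  web: 60 × 7 = 420
  landline: 100 × 5.5 = 550
  mail: 80 × 7.5 = 600
  mobile: 120 × 6.5 = 780
  app: 240 × 1 = 240
Adjusted estimate = 2590 / 600 = 4.31667 → 4.3.

4.3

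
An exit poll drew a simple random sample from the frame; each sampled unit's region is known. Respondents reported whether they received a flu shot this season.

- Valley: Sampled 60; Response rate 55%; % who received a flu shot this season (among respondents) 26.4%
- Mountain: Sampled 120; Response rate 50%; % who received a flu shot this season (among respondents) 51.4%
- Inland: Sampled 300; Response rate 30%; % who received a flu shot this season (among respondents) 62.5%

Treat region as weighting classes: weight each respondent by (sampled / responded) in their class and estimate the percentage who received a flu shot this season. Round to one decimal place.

55.2%

Weighting each respondent by the inverse class response rate inflates each class back to its sampled size, so the class weight is n_sampled:
  Valley: 60 × 26.4 = 1584
  Mountain: 120 × 51.4 = 6168
  Inland: 300 × 62.5 = 18,750
Adjusted estimate = 26,502 / 480 = 55.2125 → 55.2%.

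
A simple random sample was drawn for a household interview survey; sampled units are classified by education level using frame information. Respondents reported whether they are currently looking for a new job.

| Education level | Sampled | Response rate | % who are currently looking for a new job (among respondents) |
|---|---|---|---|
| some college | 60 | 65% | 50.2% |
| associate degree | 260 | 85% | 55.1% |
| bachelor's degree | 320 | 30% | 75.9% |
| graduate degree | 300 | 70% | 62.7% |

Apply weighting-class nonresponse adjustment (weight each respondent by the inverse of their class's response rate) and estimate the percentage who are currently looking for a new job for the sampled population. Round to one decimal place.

With weight = n_sampled/n_responded per class, the weighted class total is n_sampled:
  some college: 60 × 50.2 = 3012
  associate degree: 260 × 55.1 = 14,326
  bachelor's degree: 320 × 75.9 = 24,288
  graduate degree: 300 × 62.7 = 18,810
Adjusted estimate = 60,436 / 940 = 64.2936 → 64.3%.

64.3%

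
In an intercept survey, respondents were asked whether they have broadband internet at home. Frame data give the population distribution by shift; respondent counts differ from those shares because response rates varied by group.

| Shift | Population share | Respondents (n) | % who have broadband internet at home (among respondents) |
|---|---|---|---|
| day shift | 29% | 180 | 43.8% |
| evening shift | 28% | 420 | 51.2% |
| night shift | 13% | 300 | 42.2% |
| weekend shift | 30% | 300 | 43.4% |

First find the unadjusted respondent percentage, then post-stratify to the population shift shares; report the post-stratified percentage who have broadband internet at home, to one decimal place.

Unadjusted (pooled respondent) estimate weights by respondent counts:
  (180/1200)×43.8 + (420/1200)×51.2 + (300/1200)×42.2 + (300/1200)×43.4 = 45.89%
Post-stratifying to population shares instead:
  0.29×43.8 + 0.28×51.2 + 0.13×42.2 + 0.3×43.4 = 45.544%

45.5%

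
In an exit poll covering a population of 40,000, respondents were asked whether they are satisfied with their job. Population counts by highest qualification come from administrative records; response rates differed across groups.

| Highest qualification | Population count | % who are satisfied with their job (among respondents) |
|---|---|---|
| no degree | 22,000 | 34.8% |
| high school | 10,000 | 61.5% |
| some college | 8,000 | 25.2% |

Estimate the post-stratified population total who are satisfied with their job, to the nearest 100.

15,800

Estimated count per cell = population count × respondent percentage:
  no degree: 22,000 × 34.8% = 7656
  high school: 10,000 × 61.5% = 6150
  some college: 8,000 × 25.2% = 2016
Estimated total = 15,822 → 15,800.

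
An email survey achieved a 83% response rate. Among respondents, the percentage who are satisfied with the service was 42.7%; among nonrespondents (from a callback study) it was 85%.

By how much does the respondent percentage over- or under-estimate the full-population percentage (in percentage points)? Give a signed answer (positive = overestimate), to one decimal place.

Nonresponse fraction = 1 − 0.83 = 0.17.
Bias = (nonresponse fraction) × (respondent percentage − nonrespondent percentage)
     = 0.17 × (42.7 − 85) = 0.17 × -42.3 = -7.191.

-7.2 percentage points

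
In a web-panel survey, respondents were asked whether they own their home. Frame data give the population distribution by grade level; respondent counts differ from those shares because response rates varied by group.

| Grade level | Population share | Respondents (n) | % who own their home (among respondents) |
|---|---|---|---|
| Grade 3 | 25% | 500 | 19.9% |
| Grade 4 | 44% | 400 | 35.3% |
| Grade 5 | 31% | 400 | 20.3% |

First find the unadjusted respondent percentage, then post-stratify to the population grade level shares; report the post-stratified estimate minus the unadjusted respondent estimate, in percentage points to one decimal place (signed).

Unadjusted (pooled respondent) estimate weights by respondent counts:
  (500/1300)×19.9 + (400/1300)×35.3 + (400/1300)×20.3 = 24.7615%
Post-stratifying to population shares instead:
  0.25×19.9 + 0.44×35.3 + 0.31×20.3 = 26.8%
Difference = 26.8 − 24.7615 = 2.0385 pp.

+2.0 percentage points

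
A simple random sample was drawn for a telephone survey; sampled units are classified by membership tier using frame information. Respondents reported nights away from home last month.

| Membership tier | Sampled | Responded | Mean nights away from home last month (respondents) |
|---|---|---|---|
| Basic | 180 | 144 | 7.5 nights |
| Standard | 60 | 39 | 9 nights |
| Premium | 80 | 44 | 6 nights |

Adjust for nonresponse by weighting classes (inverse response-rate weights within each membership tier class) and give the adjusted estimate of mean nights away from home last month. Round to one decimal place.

Class response rates: Basic 144/180 = 80%, Standard 39/60 = 65%, Premium 44/80 = 55%.
Inverse-response-rate weighting restores each class to its sampled count, so class totals weight by n_sampled:
  Basic: 180 × 7.5 = 1350
  Standard: 60 × 9 = 540
  Premium: 80 × 6 = 480
Adjusted estimate = 2370 / 320 = 7.40625 → 7.4.

7.4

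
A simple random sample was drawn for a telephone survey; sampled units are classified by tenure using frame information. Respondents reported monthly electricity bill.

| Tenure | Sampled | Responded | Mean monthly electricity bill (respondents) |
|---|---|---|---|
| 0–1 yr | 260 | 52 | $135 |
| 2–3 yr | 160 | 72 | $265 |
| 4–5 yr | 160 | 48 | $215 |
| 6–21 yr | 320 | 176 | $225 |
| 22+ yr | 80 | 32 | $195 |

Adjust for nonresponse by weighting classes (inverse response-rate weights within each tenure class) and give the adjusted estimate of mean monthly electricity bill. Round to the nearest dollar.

Class response rates: 0–1 yr 52/260 = 20%, 2–3 yr 72/160 = 45%, 4–5 yr 48/160 = 30%, 6–21 yr 176/320 = 55%, 22+ yr 32/80 = 40%.
With weight = n_sampled/n_responded per class, the weighted class total is n_sampled:
  0–1 yr: 260 × 135 = 35,100
  2–3 yr: 160 × 265 = 42,400
  4–5 yr: 160 × 215 = 34,400
  6–21 yr: 320 × 225 = 72,000
  22+ yr: 80 × 195 = 15,600
Adjusted estimate = 199,500 / 980 = 203.571 → $204.

$204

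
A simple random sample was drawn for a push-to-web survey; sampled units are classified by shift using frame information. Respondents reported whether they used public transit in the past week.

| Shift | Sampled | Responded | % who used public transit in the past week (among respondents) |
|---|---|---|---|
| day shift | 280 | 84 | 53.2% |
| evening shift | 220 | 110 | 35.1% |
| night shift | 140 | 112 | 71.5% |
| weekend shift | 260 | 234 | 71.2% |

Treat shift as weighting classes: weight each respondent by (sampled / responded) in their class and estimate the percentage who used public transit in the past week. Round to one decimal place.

Class response rates: day shift 84/280 = 30%, evening shift 110/220 = 50%, night shift 112/140 = 80%, weekend shift 234/260 = 90%.
Each respondent's weight = sampled/responded in their class; summing within a class gives n_sampled, so:
  day shift: 280 × 53.2 = 14,896
  evening shift: 220 × 35.1 = 7722
  night shift: 140 × 71.5 = 10,010
  weekend shift: 260 × 71.2 = 18,512
Adjusted estimate = 51,140 / 900 = 56.8222 → 56.8%.

56.8%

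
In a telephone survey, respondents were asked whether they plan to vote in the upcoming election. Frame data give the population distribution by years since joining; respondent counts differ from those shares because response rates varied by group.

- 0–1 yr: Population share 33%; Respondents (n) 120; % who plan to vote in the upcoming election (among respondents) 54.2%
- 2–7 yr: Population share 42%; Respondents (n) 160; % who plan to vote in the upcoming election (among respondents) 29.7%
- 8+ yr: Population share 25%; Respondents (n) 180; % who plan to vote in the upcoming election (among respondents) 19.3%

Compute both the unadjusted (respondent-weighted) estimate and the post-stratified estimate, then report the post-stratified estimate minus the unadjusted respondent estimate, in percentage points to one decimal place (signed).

Naive respondent-only estimate (weights = respondent counts):
  (120/460)×54.2 + (160/460)×29.7 + (180/460)×19.3 = 32.0217%
Reweighting by population years since joining shares:
  0.33×54.2 + 0.42×29.7 + 0.25×19.3 = 35.185%
Difference = 35.185 − 32.0217 = 3.1633 pp.

+3.2 percentage points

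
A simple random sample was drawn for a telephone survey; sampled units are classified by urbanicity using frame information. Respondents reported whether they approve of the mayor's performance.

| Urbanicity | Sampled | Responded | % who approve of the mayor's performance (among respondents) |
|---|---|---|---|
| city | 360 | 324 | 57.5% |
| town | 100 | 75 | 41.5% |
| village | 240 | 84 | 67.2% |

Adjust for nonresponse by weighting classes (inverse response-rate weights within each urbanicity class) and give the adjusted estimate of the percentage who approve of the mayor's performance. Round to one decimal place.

Class response rates: city 324/360 = 90%, town 75/100 = 75%, village 84/240 = 35%.
Inverse-response-rate weighting restores each class to its sampled count, so class totals weight by n_sampled:
  city: 360 × 57.5 = 20,700
  town: 100 × 41.5 = 4150
  village: 240 × 67.2 = 16,128
Adjusted estimate = 40,978 / 700 = 58.54 → 58.5%.

58.5%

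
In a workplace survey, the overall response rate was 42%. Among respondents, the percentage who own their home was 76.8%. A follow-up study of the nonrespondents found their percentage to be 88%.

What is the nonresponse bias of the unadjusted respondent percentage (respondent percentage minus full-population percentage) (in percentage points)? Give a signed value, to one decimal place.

-6.5 percentage points

Nonresponse fraction = 1 − 0.42 = 0.58.
Bias = (nonresponse fraction) × (respondent percentage − nonrespondent percentage)
     = 0.58 × (76.8 − 88) = 0.58 × -11.2 = -6.496.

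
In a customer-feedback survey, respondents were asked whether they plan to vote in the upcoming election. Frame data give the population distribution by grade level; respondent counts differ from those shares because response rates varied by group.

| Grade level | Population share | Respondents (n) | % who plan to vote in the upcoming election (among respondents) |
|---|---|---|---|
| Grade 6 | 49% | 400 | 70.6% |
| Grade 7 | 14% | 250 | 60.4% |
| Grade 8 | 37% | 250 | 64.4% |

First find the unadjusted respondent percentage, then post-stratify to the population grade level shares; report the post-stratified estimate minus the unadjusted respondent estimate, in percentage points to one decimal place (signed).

Without adjustment, the pooled respondent share is:
  (400/900)×70.6 + (250/900)×60.4 + (250/900)×64.4 = 66.0444%
Post-stratifying to population shares instead:
  0.49×70.6 + 0.14×60.4 + 0.37×64.4 = 66.878%
Difference = 66.878 − 66.0444 = 0.8336 pp.

+0.8 percentage points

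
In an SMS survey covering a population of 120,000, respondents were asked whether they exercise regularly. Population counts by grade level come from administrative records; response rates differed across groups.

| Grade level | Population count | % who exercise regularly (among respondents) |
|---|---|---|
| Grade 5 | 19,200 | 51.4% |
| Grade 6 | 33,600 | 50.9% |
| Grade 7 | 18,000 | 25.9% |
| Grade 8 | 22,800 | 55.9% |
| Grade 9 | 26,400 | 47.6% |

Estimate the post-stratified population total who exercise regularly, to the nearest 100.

Estimated count per cell = population count × respondent percentage:
  Grade 5: 19,200 × 51.4% = 9868.8
  Grade 6: 33,600 × 50.9% = 17102.4
  Grade 7: 18,000 × 25.9% = 4662
  Grade 8: 22,800 × 55.9% = 12745.2
  Grade 9: 26,400 × 47.6% = 12566.4
Estimated total = 56944.8 → 56,900.

56,900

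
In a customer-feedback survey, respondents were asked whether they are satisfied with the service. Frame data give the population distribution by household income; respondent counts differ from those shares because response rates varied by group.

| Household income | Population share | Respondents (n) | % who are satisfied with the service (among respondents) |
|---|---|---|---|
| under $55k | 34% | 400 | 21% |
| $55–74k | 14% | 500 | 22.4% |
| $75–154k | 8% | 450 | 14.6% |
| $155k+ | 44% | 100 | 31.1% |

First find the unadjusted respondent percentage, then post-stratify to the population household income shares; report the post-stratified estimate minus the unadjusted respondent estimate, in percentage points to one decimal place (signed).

Without adjustment, the pooled respondent share is:
  (400/1450)×21 + (500/1450)×22.4 + (450/1450)×14.6 + (100/1450)×31.1 = 20.1931%
Post-stratified estimate weights by population shares:
  0.34×21 + 0.14×22.4 + 0.08×14.6 + 0.44×31.1 = 25.128%
Difference = 25.128 − 20.1931 = 4.9349 pp.

+4.9 percentage points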